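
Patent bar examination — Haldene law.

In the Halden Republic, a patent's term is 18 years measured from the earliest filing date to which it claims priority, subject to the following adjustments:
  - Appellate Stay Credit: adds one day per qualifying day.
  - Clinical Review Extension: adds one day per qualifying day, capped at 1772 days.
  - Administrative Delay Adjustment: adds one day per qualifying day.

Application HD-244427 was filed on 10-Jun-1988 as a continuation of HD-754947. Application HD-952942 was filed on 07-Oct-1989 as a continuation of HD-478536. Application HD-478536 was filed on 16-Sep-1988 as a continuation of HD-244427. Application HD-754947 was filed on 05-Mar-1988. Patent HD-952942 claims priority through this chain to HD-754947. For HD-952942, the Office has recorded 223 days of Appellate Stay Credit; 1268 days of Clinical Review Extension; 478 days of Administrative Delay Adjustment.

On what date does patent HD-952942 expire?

July 26, 2011

Earliest priority filing: 5 March 1988.
Base term: 5 March 1988 + 18 years → 5 March 2006.
Appellate Stay Credit: +223 days → 14 October 2006.
Clinical Review Extension: 1268 days (within the 1772-day cap) → +1268 days → 4 April 2010.
Administrative Delay Adjustment: +478 days → 26 July 2011.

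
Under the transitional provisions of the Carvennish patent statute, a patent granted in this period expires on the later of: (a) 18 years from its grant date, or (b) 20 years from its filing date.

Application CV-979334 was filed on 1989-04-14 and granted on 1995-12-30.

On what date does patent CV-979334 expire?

(a) grant + 18 years → 30 December 2013.
(b) filing + 20 years → 14 April 2009.
Later of the two: 30 December 2013.

December 30, 2013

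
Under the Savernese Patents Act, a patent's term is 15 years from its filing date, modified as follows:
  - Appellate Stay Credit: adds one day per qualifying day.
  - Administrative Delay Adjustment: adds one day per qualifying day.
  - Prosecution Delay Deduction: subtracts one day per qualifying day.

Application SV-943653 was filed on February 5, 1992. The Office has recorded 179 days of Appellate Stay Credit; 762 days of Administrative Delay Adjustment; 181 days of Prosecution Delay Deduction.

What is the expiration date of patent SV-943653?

2009-03-06

Base term: filing date + 15 years → 5 February 2007.
Appellate Stay Credit: +179 days → 3 August 2007.
Administrative Delay Adjustment: +762 days → 3 September 2009.
Prosecution Delay Deduction: −181 days → 6 March 2009.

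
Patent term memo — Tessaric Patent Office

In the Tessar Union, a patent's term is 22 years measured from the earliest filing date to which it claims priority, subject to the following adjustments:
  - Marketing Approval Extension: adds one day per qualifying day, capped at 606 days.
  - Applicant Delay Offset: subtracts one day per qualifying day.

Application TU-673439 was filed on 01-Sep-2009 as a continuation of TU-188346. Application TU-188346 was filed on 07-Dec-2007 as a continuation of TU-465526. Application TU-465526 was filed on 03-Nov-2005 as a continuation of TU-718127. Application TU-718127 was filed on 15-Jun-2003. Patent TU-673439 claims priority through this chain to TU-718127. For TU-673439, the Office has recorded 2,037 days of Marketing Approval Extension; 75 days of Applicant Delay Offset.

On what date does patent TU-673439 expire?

Earliest priority filing: 15 June 2003.
Base term: 15 June 2003 + 22 years → 15 June 2025.
Marketing Approval Extension: 2037 days claimed exceeds the 606-day cap, so +606 days → 11 February 2027.
Applicant Delay Offset: −75 days → 28 November 2026.

November 28, 2026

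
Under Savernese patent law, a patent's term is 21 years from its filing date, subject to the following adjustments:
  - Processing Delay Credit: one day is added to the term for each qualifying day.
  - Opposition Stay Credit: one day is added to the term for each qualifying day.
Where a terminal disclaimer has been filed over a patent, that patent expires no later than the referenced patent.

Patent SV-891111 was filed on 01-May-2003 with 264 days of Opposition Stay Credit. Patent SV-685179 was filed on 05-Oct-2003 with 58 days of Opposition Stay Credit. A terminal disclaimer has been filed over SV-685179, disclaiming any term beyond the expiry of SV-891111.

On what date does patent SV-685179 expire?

December 2, 2024

Natural term of SV-685179:
  Base: filing + 21 years → 5 October 2024.
  Opposition Stay Credit: +58 days → 2 December 2024.
Expiry of referenced patent SV-891111:
  Base: filing + 21 years → 1 May 2024.
  Opposition Stay Credit: +264 days → 20 January 2025.
Terminal disclaimer: SV-685179 expires on the earlier of 2 December 2024 and 20 January 2025.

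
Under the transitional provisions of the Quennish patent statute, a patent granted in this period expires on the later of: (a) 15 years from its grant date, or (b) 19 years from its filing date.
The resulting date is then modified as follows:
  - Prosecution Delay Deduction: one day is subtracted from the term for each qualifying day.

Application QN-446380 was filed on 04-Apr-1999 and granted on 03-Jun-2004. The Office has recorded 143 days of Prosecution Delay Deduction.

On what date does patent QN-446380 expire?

January 11, 2019

(a) grant + 15 years → 3 June 2019.
(b) filing + 19 years → 4 April 2018.
Later of the two: 3 June 2019.
Prosecution Delay Deduction: −143 days → 11 January 2019.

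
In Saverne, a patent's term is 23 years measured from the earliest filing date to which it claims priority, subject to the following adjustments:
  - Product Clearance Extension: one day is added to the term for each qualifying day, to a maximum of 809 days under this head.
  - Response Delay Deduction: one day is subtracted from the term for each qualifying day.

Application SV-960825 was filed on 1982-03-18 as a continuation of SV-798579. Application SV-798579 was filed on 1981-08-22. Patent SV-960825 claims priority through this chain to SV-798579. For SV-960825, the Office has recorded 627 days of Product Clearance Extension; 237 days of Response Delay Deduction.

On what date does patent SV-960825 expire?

Earliest priority filing: 22 August 1981.
Base term: 22 August 1981 + 23 years → 22 August 2004.
Product Clearance Extension: 627 days (within the 809-day cap) → +627 days → 11 May 2006.
Response Delay Deduction: −237 days → 16 September 2005.

September 16, 2005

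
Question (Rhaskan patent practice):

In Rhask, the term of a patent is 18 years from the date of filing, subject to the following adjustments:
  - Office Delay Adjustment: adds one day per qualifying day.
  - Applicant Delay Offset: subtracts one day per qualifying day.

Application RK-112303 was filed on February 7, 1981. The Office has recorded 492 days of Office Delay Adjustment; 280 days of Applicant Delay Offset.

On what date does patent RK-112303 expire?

September 7, 1999

Base term: filing date + 18 years → 7 February 1999.
Office Delay Adjustment: +492 days → 13 June 2000.
Applicant Delay Offset: −280 days → 7 September 1999.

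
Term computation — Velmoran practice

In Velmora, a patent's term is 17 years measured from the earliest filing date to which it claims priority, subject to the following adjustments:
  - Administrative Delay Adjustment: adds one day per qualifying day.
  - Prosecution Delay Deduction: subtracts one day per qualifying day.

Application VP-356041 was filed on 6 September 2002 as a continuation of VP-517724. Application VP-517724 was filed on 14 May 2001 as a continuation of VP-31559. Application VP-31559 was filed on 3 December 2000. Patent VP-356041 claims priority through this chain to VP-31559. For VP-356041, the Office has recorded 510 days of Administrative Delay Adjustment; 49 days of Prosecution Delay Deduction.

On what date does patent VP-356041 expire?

Earliest priority filing: 3 December 2000.
Base term: 3 December 2000 + 17 years → 3 December 2017.
Administrative Delay Adjustment: +510 days → 27 April 2019.
Prosecution Delay Deduction: −49 days → 9 March 2019.

March 9, 2019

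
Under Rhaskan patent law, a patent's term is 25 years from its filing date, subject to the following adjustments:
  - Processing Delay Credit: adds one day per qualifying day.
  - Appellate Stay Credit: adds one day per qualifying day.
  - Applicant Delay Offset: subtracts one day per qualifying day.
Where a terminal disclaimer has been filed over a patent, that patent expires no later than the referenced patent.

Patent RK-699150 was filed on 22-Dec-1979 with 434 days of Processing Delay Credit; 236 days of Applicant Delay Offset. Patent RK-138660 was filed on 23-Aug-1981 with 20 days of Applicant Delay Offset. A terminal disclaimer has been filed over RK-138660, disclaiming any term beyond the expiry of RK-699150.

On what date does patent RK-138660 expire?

Natural term of RK-138660:
  Base: filing + 25 years → 23 August 2006.
  Applicant Delay Offset: −20 days → 3 August 2006.
Expiry of referenced patent RK-699150:
  Base: filing + 25 years → 22 December 2004.
  Processing Delay Credit: +434 days → 1 March 2006.
  Applicant Delay Offset: −236 days → 8 July 2005.
Terminal disclaimer: RK-138660 expires on the earlier of 3 August 2006 and 8 July 2005.

July 8, 2005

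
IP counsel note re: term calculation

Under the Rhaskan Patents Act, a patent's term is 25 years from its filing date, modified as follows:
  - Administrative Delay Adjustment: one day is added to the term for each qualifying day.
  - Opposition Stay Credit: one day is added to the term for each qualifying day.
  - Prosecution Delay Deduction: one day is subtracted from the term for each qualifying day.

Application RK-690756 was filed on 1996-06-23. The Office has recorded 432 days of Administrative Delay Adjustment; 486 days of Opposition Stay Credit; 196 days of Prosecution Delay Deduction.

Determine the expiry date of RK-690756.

Base term: filing date + 25 years → 23 June 2021.
Administrative Delay Adjustment: +432 days → 29 August 2022.
Opposition Stay Credit: +486 days → 28 December 2023.
Prosecution Delay Deduction: −196 days → 15 June 2023.

2023-06-15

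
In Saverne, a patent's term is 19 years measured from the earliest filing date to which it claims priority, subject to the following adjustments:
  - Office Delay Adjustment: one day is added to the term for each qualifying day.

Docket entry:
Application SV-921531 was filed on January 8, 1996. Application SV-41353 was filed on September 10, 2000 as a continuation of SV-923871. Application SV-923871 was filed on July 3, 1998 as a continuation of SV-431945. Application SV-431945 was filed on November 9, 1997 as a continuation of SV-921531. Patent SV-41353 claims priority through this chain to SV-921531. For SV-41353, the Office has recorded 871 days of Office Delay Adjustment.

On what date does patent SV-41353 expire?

May 28, 2017

Earliest priority filing: 8 January 1996.
Base term: 8 January 1996 + 19 years → 8 January 2015.
Office Delay Adjustment: +871 days → 28 May 2017.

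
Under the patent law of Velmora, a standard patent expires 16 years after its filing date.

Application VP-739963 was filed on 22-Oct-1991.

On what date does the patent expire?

October 22, 2007

Filing date + 16 years → 22 October 2007.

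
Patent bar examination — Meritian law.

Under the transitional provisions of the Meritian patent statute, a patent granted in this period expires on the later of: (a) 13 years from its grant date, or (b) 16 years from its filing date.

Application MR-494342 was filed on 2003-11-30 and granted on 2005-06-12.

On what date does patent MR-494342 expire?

(a) grant + 13 years → 12 June 2018.
(b) filing + 16 years → 30 November 2019.
Later of the two: 30 November 2019.

2019-11-30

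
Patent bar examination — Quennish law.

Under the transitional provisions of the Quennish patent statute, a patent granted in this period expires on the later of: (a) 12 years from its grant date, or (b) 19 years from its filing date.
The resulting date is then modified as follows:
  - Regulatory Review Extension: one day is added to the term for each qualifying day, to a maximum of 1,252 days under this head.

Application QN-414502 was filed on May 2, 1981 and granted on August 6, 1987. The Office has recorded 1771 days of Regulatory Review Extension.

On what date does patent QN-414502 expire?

(a) grant + 12 years → 6 August 1999.
(b) filing + 19 years → 2 May 2000.
Later of the two: 2 May 2000.
Regulatory Review Extension: 1771 days claimed exceeds the 1252-day cap, so +1252 days → 6 October 2003.

October 6, 2003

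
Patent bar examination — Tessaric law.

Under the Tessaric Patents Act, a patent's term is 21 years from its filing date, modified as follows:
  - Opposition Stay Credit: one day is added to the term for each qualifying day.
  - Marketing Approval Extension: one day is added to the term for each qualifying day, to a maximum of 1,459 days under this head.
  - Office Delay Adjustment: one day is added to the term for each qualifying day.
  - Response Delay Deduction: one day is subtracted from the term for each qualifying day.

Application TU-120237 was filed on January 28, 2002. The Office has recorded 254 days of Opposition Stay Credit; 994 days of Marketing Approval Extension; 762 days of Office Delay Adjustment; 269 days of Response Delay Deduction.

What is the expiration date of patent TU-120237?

November 4, 2027

Base term: filing date + 21 years → 28 January 2023.
Opposition Stay Credit: +254 days → 9 October 2023.
Marketing Approval Extension: 994 days (within the 1459-day cap) → +994 days → 29 June 2026.
Office Delay Adjustment: +762 days → 30 July 2028.
Response Delay Deduction: −269 days → 4 November 2027.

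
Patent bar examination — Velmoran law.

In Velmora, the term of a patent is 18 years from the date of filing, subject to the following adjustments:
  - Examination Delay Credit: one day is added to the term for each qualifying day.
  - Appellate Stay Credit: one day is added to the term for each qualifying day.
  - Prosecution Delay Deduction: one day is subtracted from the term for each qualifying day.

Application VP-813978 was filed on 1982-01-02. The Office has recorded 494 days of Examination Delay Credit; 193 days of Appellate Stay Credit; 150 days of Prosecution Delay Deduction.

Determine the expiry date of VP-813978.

Base term: filing date + 18 years → 2 January 2000.
Examination Delay Credit: +494 days → 10 May 2001.
Appellate Stay Credit: +193 days → 19 November 2001.
Prosecution Delay Deduction: −150 days → 22 June 2001.

June 22, 2001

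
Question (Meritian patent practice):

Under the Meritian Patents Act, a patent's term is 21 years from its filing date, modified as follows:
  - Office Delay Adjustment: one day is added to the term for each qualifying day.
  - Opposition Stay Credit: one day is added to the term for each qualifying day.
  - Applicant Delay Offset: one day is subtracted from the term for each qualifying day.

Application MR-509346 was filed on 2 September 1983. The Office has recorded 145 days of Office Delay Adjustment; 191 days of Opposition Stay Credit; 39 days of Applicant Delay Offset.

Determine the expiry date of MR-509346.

Base term: filing date + 21 years → 2 September 2004.
Office Delay Adjustment: +145 days → 25 January 2005.
Opposition Stay Credit: +191 days → 4 August 2005.
Applicant Delay Offset: −39 days → 26 June 2005.

June 26, 2005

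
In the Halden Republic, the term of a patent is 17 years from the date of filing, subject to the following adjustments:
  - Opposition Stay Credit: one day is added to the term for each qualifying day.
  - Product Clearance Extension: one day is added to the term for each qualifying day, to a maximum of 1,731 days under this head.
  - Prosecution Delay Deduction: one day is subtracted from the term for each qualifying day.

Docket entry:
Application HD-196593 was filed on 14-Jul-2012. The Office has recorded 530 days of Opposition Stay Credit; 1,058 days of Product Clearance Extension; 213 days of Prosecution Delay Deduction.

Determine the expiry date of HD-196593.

Base term: filing date + 17 years → 14 July 2029.
Opposition Stay Credit: +530 days → 26 December 2030.
Product Clearance Extension: 1058 days (within the 1731-day cap) → +1058 days → 18 November 2033.
Prosecution Delay Deduction: −213 days → 19 April 2033.

2033-04-19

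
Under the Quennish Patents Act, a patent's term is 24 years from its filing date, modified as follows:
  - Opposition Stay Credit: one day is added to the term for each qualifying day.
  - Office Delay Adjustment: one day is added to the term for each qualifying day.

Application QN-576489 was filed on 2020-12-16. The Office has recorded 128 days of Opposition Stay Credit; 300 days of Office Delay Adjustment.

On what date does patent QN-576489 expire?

2046-02-17

Base term: filing date + 24 years → 16 December 2044.
Opposition Stay Credit: +128 days → 23 April 2045.
Office Delay Adjustment: +300 days → 17 February 2046.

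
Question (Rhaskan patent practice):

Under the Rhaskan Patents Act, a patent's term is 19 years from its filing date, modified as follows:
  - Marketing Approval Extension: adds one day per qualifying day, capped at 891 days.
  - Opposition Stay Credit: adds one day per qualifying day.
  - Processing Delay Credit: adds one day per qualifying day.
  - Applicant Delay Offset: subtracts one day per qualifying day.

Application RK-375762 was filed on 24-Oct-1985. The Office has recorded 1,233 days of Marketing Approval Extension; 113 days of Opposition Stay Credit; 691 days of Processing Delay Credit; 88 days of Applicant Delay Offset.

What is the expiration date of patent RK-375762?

Base term: filing date + 19 years → 24 October 2004.
Marketing Approval Extension: 1233 days claimed exceeds the 891-day cap, so +891 days → 3 April 2007.
Opposition Stay Credit: +113 days → 25 July 2007.
Processing Delay Credit: +691 days → 15 June 2009.
Applicant Delay Offset: −88 days → 19 March 2009.

2009-03-19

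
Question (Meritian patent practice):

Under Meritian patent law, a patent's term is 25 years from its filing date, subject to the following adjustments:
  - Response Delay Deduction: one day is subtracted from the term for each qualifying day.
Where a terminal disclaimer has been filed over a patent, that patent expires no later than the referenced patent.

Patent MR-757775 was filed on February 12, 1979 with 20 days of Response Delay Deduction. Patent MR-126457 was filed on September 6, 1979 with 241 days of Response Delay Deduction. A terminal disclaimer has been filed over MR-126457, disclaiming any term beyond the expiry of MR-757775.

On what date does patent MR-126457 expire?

2004-01-09

Natural term of MR-126457:
  Base: filing + 25 years → 6 September 2004.
  Response Delay Deduction: −241 days → 9 January 2004.
Expiry of referenced patent MR-757775:
  Base: filing + 25 years → 12 February 2004.
  Response Delay Deduction: −20 days → 23 January 2004.
Terminal disclaimer: MR-126457 expires on the earlier of 9 January 2004 and 23 January 2004.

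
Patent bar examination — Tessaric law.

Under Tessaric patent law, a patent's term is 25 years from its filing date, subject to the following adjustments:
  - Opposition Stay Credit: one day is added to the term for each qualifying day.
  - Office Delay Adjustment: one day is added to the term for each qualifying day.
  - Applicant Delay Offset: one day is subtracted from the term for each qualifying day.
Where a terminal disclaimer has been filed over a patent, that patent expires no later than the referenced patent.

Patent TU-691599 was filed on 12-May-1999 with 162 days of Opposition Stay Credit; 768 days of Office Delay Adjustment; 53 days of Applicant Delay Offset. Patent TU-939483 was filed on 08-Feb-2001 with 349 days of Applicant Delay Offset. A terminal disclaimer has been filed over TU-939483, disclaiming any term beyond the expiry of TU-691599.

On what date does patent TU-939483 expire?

2025-02-24

Natural term of TU-939483:
  Base: filing + 25 years → 8 February 2026.
  Applicant Delay Offset: −349 days → 24 February 2025.
Expiry of referenced patent TU-691599:
  Base: filing + 25 years → 12 May 2024.
  Opposition Stay Credit: +162 days → 21 October 2024.
  Office Delay Adjustment: +768 days → 28 November 2026.
  Applicant Delay Offset: −53 days → 6 October 2026.
Terminal disclaimer: TU-939483 expires on the earlier of 24 February 2025 and 6 October 2026.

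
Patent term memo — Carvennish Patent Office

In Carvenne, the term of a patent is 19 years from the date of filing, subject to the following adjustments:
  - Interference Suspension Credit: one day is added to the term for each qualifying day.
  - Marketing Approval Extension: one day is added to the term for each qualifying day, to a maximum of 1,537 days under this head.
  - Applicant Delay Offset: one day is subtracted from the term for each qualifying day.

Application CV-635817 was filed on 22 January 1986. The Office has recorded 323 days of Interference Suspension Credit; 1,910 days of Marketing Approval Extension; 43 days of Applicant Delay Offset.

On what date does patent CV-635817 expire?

2010-01-13

Base term: filing date + 19 years → 22 January 2005.
Interference Suspension Credit: +323 days → 11 December 2005.
Marketing Approval Extension: 1910 days claimed exceeds the 1537-day cap, so +1537 days → 25 February 2010.
Applicant Delay Offset: −43 days → 13 January 2010.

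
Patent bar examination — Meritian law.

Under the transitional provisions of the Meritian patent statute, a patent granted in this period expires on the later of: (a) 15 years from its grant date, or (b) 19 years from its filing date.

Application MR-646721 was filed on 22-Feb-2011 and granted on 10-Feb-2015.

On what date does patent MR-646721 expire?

(a) grant + 15 years → 10 February 2030.
(b) filing + 19 years → 22 February 2030.
Later of the two: 22 February 2030.

February 22, 2030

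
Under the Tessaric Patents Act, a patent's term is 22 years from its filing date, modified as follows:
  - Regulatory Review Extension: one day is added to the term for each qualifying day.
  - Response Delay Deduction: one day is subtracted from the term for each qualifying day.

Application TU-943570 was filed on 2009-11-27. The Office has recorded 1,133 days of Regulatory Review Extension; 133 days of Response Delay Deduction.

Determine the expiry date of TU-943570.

Base term: filing date + 22 years → 27 November 2031.
Regulatory Review Extension: +1133 days → 3 January 2035.
Response Delay Deduction: −133 days → 23 August 2034.

2034-08-23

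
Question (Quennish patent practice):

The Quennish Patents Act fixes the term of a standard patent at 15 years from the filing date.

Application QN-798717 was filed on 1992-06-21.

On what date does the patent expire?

2007-06-21

Filing date + 15 years → 21 June 2007.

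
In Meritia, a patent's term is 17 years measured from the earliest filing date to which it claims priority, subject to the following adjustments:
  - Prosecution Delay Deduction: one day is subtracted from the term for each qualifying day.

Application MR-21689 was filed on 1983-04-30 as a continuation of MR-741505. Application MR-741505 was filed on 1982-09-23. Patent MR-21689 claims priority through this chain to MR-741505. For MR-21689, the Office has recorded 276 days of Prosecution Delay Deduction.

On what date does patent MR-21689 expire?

Earliest priority filing: 23 September 1982.
Base term: 23 September 1982 + 17 years → 23 September 1999.
Prosecution Delay Deduction: −276 days → 21 December 1998.

1998-12-21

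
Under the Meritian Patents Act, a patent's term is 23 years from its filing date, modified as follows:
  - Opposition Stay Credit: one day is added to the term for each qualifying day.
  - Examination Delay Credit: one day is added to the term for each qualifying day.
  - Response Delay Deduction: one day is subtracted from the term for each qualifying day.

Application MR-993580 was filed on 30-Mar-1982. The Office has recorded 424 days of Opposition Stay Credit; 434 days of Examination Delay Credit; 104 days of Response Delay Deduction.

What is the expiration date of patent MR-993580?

Base term: filing date + 23 years → 30 March 2005.
Opposition Stay Credit: +424 days → 28 May 2006.
Examination Delay Credit: +434 days → 5 August 2007.
Response Delay Deduction: −104 days → 23 April 2007.

2007-04-23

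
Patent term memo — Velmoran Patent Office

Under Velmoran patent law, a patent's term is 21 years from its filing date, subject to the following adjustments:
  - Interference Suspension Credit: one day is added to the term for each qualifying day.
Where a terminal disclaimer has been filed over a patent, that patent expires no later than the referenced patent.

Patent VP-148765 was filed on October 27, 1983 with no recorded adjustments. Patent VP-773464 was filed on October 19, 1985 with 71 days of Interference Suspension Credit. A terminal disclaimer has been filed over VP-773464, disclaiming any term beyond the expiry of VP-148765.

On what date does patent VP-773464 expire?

Natural term of VP-773464:
  Base: filing + 21 years → 19 October 2006.
  Interference Suspension Credit: +71 days → 29 December 2006.
Expiry of referenced patent VP-148765:
  Base: filing + 21 years → 27 October 2004.
Terminal disclaimer: VP-773464 expires on the earlier of 29 December 2006 and 27 October 2004.

2004-10-27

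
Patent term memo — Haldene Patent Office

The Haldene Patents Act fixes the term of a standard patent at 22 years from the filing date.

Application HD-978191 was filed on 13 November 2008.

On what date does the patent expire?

November 13, 2030

Filing date + 22 years → 13 November 2030.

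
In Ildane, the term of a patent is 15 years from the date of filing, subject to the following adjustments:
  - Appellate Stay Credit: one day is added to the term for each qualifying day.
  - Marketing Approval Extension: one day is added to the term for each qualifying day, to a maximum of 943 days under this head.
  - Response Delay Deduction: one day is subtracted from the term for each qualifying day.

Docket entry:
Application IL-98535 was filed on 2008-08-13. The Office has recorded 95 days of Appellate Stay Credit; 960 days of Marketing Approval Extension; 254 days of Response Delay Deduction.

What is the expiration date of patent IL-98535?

Base term: filing date + 15 years → 13 August 2023.
Appellate Stay Credit: +95 days → 16 November 2023.
Marketing Approval Extension: 960 days claimed exceeds the 943-day cap, so +943 days → 16 June 2026.
Response Delay Deduction: −254 days → 5 October 2025.

October 5, 2025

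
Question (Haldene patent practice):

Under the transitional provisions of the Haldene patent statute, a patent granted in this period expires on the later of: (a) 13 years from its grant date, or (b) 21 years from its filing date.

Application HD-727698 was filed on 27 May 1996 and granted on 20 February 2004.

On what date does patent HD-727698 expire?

(a) grant + 13 years → 20 February 2017.
(b) filing + 21 years → 27 May 2017.
Later of the two: 27 May 2017.

2017-05-27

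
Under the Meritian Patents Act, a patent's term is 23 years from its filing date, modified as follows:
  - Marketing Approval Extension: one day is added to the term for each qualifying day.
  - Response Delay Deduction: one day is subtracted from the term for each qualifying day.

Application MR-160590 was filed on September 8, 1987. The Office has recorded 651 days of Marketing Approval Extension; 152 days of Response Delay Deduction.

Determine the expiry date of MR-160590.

Base term: filing date + 23 years → 8 September 2010.
Marketing Approval Extension: +651 days → 20 June 2012.
Response Delay Deduction: −152 days → 20 January 2012.

2012-01-20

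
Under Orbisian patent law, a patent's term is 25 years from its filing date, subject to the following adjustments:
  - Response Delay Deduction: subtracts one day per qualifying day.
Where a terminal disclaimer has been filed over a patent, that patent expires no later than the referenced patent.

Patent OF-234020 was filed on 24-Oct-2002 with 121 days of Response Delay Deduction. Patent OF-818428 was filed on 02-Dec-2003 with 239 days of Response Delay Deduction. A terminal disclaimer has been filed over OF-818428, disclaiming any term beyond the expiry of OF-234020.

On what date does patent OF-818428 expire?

2027-06-25

Natural term of OF-818428:
  Base: filing + 25 years → 2 December 2028.
  Response Delay Deduction: −239 days → 7 April 2028.
Expiry of referenced patent OF-234020:
  Base: filing + 25 years → 24 October 2027.
  Response Delay Deduction: −121 days → 25 June 2027.
Terminal disclaimer: OF-818428 expires on the earlier of 7 April 2028 and 25 June 2027.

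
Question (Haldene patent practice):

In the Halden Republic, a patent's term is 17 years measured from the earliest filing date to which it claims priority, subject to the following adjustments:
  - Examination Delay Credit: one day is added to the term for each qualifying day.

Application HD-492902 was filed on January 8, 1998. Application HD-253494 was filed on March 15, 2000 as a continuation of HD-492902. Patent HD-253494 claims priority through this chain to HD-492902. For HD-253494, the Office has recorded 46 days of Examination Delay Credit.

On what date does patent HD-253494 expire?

2015-02-23

Earliest priority filing: 8 January 1998.
Base term: 8 January 1998 + 17 years → 8 January 2015.
Examination Delay Credit: +46 days → 23 February 2015.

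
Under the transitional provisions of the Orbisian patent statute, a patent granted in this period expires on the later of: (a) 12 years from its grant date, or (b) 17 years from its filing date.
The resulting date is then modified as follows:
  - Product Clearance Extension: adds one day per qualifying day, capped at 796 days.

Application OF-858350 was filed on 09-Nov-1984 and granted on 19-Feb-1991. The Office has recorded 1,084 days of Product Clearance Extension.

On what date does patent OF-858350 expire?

(a) grant + 12 years → 19 February 2003.
(b) filing + 17 years → 9 November 2001.
Later of the two: 19 February 2003.
Product Clearance Extension: 1084 days claimed exceeds the 796-day cap, so +796 days → 25 April 2005.

2005-04-25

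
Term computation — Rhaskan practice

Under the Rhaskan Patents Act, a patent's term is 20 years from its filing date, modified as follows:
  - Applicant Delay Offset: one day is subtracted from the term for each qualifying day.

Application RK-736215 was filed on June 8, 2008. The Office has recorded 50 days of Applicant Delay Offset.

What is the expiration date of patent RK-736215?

April 19, 2028

Base term: filing date + 20 years → 8 June 2028.
Applicant Delay Offset: −50 days → 19 April 2028.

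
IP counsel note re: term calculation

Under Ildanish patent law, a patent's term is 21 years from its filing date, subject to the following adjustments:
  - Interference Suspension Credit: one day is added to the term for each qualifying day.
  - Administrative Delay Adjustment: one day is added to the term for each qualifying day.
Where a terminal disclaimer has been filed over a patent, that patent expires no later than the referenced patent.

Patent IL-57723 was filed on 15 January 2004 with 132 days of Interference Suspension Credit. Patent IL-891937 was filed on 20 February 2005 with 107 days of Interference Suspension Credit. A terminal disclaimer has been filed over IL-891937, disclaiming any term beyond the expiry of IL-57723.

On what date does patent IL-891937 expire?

May 27, 2025

Natural term of IL-891937:
  Base: filing + 21 years → 20 February 2026.
  Interference Suspension Credit: +107 days → 7 June 2026.
Expiry of referenced patent IL-57723:
  Base: filing + 21 years → 15 January 2025.
  Interference Suspension Credit: +132 days → 27 May 2025.
Terminal disclaimer: IL-891937 expires on the earlier of 7 June 2026 and 27 May 2025.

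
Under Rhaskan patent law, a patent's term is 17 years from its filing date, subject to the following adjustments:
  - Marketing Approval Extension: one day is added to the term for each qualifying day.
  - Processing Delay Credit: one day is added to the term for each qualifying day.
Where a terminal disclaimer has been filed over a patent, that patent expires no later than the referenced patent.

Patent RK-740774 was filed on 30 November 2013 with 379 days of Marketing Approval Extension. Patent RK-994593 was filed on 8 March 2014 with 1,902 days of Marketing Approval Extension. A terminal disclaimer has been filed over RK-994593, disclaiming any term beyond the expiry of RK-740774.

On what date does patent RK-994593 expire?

2031-12-14

Natural term of RK-994593:
  Base: filing + 17 years → 8 March 2031.
  Marketing Approval Extension: +1902 days → 22 May 2036.
Expiry of referenced patent RK-740774:
  Base: filing + 17 years → 30 November 2030.
  Marketing Approval Extension: +379 days → 14 December 2031.
Terminal disclaimer: RK-994593 expires on the earlier of 22 May 2036 and 14 December 2031.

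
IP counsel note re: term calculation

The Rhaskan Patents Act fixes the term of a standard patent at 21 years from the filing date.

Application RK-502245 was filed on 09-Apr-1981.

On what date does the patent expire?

Filing date + 21 years → 9 April 2002.

2002-04-09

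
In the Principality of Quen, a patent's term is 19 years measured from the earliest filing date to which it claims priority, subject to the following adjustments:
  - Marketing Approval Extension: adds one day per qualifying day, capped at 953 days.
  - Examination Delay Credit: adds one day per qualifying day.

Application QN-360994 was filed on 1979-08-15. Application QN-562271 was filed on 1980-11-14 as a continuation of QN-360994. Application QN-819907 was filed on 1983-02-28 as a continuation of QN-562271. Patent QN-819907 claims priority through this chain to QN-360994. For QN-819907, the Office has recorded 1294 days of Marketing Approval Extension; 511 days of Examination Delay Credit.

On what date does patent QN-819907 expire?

August 18, 2002

Earliest priority filing: 15 August 1979.
Base term: 15 August 1979 + 19 years → 15 August 1998.
Marketing Approval Extension: 1294 days claimed exceeds the 953-day cap, so +953 days → 25 March 2001.
Examination Delay Credit: +511 days → 18 August 2002.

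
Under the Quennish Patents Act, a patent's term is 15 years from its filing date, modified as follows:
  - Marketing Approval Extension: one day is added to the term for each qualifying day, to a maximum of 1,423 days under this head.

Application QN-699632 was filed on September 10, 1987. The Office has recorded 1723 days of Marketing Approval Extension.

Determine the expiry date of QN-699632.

Base term: filing date + 15 years → 10 September 2002.
Marketing Approval Extension: 1723 days claimed exceeds the 1423-day cap, so +1423 days → 3 August 2006.

August 3, 2006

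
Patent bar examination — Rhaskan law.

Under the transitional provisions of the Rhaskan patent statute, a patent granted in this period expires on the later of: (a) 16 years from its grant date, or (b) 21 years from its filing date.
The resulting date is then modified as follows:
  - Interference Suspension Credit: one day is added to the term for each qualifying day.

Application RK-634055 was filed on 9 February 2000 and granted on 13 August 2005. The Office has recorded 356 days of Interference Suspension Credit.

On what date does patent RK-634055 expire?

August 4, 2022

(a) grant + 16 years → 13 August 2021.
(b) filing + 21 years → 9 February 2021.
Later of the two: 13 August 2021.
Interference Suspension Credit: +356 days → 4 August 2022.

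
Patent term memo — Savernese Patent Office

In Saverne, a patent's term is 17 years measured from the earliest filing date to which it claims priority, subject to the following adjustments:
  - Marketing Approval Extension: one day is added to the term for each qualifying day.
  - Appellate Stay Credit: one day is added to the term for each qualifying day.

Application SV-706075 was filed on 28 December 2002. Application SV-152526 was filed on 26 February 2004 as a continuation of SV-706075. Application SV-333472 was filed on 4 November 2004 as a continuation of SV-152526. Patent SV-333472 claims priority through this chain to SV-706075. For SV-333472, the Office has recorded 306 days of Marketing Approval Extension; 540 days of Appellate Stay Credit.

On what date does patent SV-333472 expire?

2022-04-22

Earliest priority filing: 28 December 2002.
Base term: 28 December 2002 + 17 years → 28 December 2019.
Marketing Approval Extension: +306 days → 29 October 2020.
Appellate Stay Credit: +540 days → 22 April 2022.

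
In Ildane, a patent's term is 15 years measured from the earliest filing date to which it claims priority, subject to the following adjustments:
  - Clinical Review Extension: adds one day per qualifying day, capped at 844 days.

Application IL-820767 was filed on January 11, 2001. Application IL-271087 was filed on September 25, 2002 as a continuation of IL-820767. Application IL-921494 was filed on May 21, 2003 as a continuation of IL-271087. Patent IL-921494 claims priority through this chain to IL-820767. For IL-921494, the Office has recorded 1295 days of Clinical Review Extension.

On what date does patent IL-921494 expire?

Earliest priority filing: 11 January 2001.
Base term: 11 January 2001 + 15 years → 11 January 2016.
Clinical Review Extension: 1295 days claimed exceeds the 844-day cap, so +844 days → 4 May 2018.

2018-05-04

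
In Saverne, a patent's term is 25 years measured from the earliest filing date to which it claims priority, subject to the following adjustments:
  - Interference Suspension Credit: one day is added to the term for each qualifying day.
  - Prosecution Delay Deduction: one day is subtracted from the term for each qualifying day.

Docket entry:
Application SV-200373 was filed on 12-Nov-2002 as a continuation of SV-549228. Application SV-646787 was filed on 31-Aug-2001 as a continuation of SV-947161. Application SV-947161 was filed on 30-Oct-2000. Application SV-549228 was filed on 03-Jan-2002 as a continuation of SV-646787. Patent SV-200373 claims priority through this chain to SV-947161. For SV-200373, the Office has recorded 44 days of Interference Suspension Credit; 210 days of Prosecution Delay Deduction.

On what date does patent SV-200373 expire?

Earliest priority filing: 30 October 2000.
Base term: 30 October 2000 + 25 years → 30 October 2025.
Interference Suspension Credit: +44 days → 13 December 2025.
Prosecution Delay Deduction: −210 days → 17 May 2025.

2025-05-17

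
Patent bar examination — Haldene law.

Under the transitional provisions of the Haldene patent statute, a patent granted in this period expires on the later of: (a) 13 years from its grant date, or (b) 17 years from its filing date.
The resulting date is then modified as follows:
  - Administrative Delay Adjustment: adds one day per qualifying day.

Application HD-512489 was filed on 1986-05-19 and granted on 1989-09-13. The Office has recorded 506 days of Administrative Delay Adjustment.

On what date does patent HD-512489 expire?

2004-10-06

(a) grant + 13 years → 13 September 2002.
(b) filing + 17 years → 19 May 2003.
Later of the two: 19 May 2003.
Administrative Delay Adjustment: +506 days → 6 October 2004.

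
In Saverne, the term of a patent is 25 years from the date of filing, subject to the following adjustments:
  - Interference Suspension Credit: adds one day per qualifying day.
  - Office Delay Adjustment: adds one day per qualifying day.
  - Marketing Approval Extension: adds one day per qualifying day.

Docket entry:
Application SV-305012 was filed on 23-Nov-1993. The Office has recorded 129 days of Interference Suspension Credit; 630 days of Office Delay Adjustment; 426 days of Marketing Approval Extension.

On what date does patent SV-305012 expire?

Base term: filing date + 25 years → 23 November 2018.
Interference Suspension Credit: +129 days → 1 April 2019.
Office Delay Adjustment: +630 days → 21 December 2020.
Marketing Approval Extension: +426 days → 20 February 2022.

2022-02-20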